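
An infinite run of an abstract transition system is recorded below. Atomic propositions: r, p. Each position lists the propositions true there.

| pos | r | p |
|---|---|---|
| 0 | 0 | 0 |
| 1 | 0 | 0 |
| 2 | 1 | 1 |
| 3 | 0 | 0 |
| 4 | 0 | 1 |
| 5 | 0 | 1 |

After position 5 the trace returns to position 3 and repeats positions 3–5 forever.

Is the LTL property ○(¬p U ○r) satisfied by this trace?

Satisfied

The position after 0 is 1; ¬p U ○r is true there.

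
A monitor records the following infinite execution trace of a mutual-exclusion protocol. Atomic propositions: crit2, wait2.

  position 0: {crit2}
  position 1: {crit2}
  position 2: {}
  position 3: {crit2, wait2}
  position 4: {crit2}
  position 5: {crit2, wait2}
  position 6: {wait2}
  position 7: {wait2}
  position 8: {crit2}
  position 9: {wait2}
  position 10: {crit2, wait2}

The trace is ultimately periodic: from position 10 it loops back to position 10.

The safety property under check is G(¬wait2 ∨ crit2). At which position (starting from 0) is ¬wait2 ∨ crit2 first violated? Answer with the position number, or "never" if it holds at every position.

Check ¬wait2 ∨ crit2 at each position in order: 0 ✓, 1 ✓, 2 ✓, 3 ✓, 4 ✓, 5 ✓.
At position 6 the labels are {wait2}, so ¬wait2 ∨ crit2 is false there. This is the first violation.

6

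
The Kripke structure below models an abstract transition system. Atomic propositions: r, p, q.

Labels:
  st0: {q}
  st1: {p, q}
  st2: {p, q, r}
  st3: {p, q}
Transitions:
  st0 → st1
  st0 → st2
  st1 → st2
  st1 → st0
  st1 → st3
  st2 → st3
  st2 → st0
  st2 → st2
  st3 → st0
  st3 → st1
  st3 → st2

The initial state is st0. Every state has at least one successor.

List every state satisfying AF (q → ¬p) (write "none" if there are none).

{st0}

States satisfying q → ¬p: {st0}.
States satisfying AF (q → ¬p): {st0}.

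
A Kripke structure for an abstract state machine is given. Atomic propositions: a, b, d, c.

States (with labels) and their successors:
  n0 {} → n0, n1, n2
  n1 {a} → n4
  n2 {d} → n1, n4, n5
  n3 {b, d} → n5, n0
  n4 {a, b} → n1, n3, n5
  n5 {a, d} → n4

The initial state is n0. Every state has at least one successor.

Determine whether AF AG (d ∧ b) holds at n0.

Does not hold

States satisfying AG (d ∧ b): ∅.
States satisfying AF AG (d ∧ b): ∅.
There is a path from n0 along which AG (d ∧ b) never holds.
n0 ∉ Sat(AF AG (d ∧ b)).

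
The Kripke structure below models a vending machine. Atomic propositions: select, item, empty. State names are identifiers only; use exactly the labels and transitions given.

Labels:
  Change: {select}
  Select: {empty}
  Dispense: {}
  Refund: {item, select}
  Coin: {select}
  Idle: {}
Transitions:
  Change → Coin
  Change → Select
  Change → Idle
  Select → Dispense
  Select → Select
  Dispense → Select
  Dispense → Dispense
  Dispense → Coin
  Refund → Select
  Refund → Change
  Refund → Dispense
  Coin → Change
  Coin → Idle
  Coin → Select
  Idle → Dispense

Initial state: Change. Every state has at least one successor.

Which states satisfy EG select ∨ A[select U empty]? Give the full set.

States satisfying select: {Change, Refund, Coin}.
States satisfying EG select: {Change, Refund, Coin}.
States satisfying empty: {Select}.
States satisfying A[select U empty]: {Select}.
States satisfying EG select ∨ A[select U empty]: {Change, Select, Refund, Coin}.

{Change, Select, Refund, Coin}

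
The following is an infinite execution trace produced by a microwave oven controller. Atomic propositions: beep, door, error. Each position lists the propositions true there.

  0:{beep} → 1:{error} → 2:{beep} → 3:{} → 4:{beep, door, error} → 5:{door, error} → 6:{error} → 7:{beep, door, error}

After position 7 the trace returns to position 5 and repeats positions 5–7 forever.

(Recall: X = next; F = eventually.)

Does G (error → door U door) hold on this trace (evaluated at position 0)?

No

error → door U door must hold at every position from 0 onward. It fails at position 1, so G (error → door U door) is false.
Positions where error holds: 1, 4, 5, 6, 7.
Check door U door at each: 1→fails, 4→ok, 5→ok, 6→fails, 7→ok.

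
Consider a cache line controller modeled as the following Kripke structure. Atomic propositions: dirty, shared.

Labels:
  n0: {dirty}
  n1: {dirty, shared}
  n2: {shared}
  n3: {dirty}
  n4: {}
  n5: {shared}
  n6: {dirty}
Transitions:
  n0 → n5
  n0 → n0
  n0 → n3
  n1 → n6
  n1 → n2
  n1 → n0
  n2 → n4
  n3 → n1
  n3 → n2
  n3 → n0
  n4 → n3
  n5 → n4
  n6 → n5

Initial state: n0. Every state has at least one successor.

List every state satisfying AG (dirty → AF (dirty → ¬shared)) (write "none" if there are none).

States satisfying dirty → AF (dirty → ¬shared): {n0, n1, n2, n3, n4, n5, n6}.
States satisfying AG (dirty → AF (dirty → ¬shared)): {n0, n1, n2, n3, n4, n5, n6}.

{n0, n1, n2, n3, n4, n5, n6}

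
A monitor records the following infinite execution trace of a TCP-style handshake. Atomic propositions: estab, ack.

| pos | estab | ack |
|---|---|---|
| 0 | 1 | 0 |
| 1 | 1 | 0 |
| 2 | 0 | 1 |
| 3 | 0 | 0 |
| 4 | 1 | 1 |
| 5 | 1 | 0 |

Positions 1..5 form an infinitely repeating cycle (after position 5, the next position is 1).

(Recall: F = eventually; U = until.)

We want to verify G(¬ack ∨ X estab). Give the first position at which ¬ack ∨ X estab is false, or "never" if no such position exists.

Check ¬ack ∨ X estab at each position in order: 0 ✓, 1 ✓.
At position 2 the labels are {ack} and the next position 3 has {}, so ¬ack ∨ X estab is false there. This is the first violation.

2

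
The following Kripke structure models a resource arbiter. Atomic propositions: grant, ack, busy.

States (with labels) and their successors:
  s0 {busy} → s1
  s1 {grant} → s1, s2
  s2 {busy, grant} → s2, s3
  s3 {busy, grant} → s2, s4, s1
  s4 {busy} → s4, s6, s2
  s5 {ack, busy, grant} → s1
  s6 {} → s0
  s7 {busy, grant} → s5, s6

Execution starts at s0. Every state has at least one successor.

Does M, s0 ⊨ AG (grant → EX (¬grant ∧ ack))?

States satisfying grant → EX (¬grant ∧ ack): {s0, s4, s6}.
States satisfying AG (grant → EX (¬grant ∧ ack)): ∅.
s1 is reachable from s0 and violates grant → EX (¬grant ∧ ack), so AG fails at s0.
s0 ∉ Sat(AG (grant → EX (¬grant ∧ ack))).

Violated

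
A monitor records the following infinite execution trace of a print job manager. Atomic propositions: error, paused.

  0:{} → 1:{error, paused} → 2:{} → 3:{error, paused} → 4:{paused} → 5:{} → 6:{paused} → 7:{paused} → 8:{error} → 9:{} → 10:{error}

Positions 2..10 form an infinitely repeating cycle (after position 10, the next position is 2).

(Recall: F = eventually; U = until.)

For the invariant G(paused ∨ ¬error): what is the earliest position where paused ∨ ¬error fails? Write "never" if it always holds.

Check paused ∨ ¬error at each position in order: 0 ✓, 1 ✓, 2 ✓, 3 ✓, 4 ✓, 5 ✓, 6 ✓, 7 ✓.
At position 8 the labels are {error}, so paused ∨ ¬error is false there. This is the first violation.

8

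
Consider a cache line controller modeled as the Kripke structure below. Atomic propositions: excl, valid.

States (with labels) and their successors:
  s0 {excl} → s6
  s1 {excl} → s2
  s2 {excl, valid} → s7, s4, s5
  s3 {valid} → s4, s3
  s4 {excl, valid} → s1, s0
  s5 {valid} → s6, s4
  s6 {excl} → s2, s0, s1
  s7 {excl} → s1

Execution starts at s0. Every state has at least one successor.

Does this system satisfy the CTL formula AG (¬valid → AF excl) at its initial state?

States satisfying ¬valid → AF excl: {s0, s1, s2, s3, s4, s5, s6, s7}.
States satisfying AG (¬valid → AF excl): {s0, s1, s2, s3, s4, s5, s6, s7}.
Every state reachable from s0 satisfies ¬valid → AF excl.
s0 ∈ Sat(AG (¬valid → AF excl)).

Satisfied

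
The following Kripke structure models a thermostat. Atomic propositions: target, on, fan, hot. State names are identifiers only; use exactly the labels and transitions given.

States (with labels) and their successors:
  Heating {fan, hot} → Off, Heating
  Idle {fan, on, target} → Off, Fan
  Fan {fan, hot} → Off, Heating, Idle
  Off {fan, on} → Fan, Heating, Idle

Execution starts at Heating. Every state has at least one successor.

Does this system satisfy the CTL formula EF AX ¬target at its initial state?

States satisfying AX ¬target: {Heating, Idle}.
States satisfying EF AX ¬target: {Heating, Idle, Fan, Off}.
Some path from Heating reaches a state where AX ¬target holds.
Heating ∈ Sat(EF AX ¬target).

Holds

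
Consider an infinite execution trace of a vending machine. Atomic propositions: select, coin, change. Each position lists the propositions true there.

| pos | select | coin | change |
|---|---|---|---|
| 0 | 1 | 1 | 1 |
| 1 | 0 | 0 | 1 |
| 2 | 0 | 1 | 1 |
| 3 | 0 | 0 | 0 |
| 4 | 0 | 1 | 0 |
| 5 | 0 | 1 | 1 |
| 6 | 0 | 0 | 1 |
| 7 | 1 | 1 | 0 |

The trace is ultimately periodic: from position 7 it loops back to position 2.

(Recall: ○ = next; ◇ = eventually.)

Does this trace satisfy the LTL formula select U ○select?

Walking from position 0: at position 1, ○select has not yet held and select fails, so select U ○select is false.

Does not hold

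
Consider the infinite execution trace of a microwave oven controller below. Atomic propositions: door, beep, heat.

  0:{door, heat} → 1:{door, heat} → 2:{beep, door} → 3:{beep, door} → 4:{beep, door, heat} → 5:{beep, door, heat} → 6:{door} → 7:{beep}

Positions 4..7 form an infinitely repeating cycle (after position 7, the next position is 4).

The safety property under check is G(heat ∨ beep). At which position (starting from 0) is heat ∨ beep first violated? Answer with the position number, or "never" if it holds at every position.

Check heat ∨ beep at each position in order: 0 ✓, 1 ✓, 2 ✓, 3 ✓, 4 ✓, 5 ✓.
At position 6 the labels are {door}, so heat ∨ beep is false there. This is the first violation.

6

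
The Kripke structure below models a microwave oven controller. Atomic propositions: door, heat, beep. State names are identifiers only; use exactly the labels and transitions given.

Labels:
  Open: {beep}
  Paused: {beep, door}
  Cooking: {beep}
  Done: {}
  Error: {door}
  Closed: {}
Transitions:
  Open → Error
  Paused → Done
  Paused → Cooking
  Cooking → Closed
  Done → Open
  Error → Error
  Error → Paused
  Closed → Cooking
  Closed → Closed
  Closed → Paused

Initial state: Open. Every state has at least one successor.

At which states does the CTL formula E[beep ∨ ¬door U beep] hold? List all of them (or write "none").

States satisfying beep ∨ ¬door: {Open, Paused, Cooking, Done, Closed}.
States satisfying beep: {Open, Paused, Cooking}.
States satisfying E[beep ∨ ¬door U beep]: {Open, Paused, Cooking, Done, Closed}.

{Open, Paused, Cooking, Done, Closed}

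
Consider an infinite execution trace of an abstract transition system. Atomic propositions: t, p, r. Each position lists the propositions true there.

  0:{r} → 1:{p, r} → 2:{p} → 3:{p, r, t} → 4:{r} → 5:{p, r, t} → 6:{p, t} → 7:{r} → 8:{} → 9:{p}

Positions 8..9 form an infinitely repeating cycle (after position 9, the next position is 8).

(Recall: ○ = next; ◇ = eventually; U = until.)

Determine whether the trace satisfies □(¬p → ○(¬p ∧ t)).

¬p → ○(¬p ∧ t) must hold at every position from 0 onward. It fails at position 0, so □(¬p → ○(¬p ∧ t)) is false.
Positions where ¬p holds: 0, 4, 7, 8.
Check ○(¬p ∧ t) at each: 0→fails, 4→fails, 7→fails, 8→fails.

Violated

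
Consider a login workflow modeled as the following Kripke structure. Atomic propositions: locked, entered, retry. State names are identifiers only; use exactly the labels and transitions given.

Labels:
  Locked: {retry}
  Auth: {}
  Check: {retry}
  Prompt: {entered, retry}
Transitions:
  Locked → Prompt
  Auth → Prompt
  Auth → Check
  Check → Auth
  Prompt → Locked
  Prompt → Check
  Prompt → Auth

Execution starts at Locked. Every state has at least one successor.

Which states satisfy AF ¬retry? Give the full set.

{Auth, Check}

States satisfying ¬retry: {Auth}.
States satisfying AF ¬retry: {Auth, Check}.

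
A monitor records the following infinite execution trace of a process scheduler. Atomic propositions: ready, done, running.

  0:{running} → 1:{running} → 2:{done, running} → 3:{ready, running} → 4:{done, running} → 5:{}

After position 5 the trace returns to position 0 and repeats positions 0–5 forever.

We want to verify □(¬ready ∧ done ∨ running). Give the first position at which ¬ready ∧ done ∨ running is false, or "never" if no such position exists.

5

Check ¬ready ∧ done ∨ running at each position in order: 0 ✓, 1 ✓, 2 ✓, 3 ✓, 4 ✓.
At position 5 the labels are {}, so ¬ready ∧ done ∨ running is false there. This is the first violation.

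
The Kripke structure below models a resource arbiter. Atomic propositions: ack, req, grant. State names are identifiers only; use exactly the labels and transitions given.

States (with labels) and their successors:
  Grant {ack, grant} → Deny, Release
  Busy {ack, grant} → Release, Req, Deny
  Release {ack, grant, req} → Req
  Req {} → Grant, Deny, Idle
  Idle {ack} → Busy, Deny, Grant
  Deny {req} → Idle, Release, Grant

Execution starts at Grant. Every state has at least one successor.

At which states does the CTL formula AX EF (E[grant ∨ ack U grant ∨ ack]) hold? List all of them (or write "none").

States satisfying EF (E[grant ∨ ack U grant ∨ ack]): {Grant, Busy, Release, Req, Idle, Deny}.
States satisfying AX EF (E[grant ∨ ack U grant ∨ ack]): {Grant, Busy, Release, Req, Idle, Deny}.

{Grant, Busy, Release, Req, Idle, Deny}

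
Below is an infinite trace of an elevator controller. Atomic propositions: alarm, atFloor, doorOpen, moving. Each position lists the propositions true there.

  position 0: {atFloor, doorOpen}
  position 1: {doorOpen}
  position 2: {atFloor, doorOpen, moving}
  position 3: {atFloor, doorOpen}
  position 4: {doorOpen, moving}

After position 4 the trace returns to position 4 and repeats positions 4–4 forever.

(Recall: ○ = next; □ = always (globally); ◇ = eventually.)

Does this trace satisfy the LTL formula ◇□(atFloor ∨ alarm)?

□(atFloor ∨ alarm) is false at every position 0..4, so it never becomes true and ◇□(atFloor ∨ alarm) fails.

No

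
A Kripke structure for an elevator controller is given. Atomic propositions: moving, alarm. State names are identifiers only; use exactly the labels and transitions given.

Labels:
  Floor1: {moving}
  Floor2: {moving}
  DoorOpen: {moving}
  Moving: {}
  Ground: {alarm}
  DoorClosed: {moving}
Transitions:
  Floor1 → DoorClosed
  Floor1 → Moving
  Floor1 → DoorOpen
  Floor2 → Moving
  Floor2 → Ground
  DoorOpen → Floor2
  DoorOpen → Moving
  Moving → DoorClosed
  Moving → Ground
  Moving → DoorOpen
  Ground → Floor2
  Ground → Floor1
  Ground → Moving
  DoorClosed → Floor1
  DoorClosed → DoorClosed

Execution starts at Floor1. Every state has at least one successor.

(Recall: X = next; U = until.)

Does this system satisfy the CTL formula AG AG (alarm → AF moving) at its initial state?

Violated

States satisfying AG (alarm → AF moving): ∅.
States satisfying AG AG (alarm → AF moving): ∅.
DoorClosed is reachable from Floor1 and violates AG (alarm → AF moving), so AG fails at Floor1.
Floor1 ∉ Sat(AG AG (alarm → AF moving)).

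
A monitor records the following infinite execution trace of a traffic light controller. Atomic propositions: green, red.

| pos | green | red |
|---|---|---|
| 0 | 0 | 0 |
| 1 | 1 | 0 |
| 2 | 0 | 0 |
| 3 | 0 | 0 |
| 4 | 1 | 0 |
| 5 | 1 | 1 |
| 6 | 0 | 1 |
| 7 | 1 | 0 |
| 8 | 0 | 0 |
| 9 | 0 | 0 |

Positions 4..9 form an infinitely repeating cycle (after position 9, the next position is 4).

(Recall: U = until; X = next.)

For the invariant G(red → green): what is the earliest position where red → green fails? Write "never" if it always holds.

Check red → green at each position in order: 0 ✓, 1 ✓, 2 ✓, 3 ✓, 4 ✓, 5 ✓.
At position 6 the labels are {red}, so red → green is false there. This is the first violation.

6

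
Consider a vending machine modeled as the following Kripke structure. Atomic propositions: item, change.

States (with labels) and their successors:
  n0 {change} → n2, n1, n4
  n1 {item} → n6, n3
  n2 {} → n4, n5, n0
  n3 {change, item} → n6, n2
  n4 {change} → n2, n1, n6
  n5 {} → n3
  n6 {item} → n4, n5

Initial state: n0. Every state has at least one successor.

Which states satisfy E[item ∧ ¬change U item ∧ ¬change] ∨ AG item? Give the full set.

States satisfying item ∧ ¬change: {n1, n6}.
States satisfying E[item ∧ ¬change U item ∧ ¬change]: {n1, n6}.
States satisfying item: {n1, n3, n6}.
States satisfying AG item: ∅.
States satisfying E[item ∧ ¬change U item ∧ ¬change] ∨ AG item: {n1, n6}.

{n1, n6}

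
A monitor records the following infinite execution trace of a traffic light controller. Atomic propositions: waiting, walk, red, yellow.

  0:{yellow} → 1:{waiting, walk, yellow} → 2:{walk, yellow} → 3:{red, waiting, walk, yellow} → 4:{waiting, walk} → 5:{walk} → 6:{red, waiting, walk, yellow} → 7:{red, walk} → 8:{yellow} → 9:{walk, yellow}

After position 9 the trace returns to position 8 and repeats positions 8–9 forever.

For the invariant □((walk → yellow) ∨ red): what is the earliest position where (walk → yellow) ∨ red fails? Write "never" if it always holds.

Check (walk → yellow) ∨ red at each position in order: 0 ✓, 1 ✓, 2 ✓, 3 ✓.
At position 4 the labels are {waiting, walk}, so (walk → yellow) ∨ red is false there. This is the first violation.

4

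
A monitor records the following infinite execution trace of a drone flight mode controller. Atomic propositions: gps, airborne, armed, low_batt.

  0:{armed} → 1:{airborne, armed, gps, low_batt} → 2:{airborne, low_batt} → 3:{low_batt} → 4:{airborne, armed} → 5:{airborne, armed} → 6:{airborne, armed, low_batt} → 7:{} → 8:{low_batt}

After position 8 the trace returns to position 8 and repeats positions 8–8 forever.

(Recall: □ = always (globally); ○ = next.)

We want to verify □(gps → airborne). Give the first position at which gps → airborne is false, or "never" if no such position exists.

gps → airborne holds at every position 0..8, and those are all the positions the trace ever visits, so the invariant □(gps → airborne) is never violated.

never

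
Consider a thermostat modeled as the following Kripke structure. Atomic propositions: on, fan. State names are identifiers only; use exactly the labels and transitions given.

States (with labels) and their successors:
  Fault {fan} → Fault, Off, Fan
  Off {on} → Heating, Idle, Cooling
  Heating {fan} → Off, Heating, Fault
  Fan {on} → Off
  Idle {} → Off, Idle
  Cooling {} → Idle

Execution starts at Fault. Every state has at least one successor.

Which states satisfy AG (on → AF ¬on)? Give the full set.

{Fault, Off, Heating, Fan, Idle, Cooling}

States satisfying on → AF ¬on: {Fault, Off, Heating, Fan, Idle, Cooling}.
States satisfying AG (on → AF ¬on): {Fault, Off, Heating, Fan, Idle, Cooling}.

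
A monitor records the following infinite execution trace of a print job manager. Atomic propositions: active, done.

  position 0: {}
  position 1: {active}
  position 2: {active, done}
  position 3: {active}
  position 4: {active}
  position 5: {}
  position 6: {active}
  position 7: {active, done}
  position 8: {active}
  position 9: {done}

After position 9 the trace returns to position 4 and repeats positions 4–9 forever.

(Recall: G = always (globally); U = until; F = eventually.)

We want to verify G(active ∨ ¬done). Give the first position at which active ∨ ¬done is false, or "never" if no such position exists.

9

Check active ∨ ¬done at each position in order: 0 ✓, 1 ✓, 2 ✓, 3 ✓, 4 ✓, 5 ✓, 6 ✓, 7 ✓, 8 ✓.
At position 9 the labels are {done}, so active ∨ ¬done is false there. This is the first violation.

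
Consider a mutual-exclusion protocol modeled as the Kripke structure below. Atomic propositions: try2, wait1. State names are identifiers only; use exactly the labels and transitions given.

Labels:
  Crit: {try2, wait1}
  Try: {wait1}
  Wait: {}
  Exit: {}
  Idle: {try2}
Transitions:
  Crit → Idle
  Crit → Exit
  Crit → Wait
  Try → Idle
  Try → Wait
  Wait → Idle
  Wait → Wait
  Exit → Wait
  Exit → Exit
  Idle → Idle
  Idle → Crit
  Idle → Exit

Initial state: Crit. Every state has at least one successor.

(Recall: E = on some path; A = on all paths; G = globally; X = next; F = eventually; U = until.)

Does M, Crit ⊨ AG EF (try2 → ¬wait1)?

States satisfying EF (try2 → ¬wait1): {Crit, Try, Wait, Exit, Idle}.
States satisfying AG EF (try2 → ¬wait1): {Crit, Try, Wait, Exit, Idle}.
Every state reachable from Crit satisfies EF (try2 → ¬wait1).
Crit ∈ Sat(AG EF (try2 → ¬wait1)).

Yes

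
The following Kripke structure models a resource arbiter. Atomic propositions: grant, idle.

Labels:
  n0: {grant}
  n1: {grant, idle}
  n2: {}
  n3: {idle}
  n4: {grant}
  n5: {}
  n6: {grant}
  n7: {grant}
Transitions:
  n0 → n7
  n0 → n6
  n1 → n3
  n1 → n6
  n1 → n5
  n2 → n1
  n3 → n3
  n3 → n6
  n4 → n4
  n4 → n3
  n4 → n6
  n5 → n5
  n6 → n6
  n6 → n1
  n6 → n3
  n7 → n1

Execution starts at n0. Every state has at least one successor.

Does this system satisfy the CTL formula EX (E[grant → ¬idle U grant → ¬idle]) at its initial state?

States satisfying E[grant → ¬idle U grant → ¬idle]: {n0, n2, n3, n4, n5, n6, n7}.
States satisfying EX (E[grant → ¬idle U grant → ¬idle]): {n0, n1, n3, n4, n5, n6}.
n0 ∈ Sat(EX (E[grant → ¬idle U grant → ¬idle])).

Yes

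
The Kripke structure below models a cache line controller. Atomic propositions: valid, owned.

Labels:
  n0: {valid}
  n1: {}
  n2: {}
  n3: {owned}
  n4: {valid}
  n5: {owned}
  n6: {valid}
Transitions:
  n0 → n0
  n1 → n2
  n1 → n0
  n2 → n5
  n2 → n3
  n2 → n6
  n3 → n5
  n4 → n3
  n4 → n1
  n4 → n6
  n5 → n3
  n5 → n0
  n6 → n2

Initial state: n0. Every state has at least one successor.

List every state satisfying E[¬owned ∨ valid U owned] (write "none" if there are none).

{n1, n2, n3, n4, n5, n6}

States satisfying ¬owned ∨ valid: {n0, n1, n2, n4, n6}.
States satisfying owned: {n3, n5}.
States satisfying E[¬owned ∨ valid U owned]: {n1, n2, n3, n4, n5, n6}.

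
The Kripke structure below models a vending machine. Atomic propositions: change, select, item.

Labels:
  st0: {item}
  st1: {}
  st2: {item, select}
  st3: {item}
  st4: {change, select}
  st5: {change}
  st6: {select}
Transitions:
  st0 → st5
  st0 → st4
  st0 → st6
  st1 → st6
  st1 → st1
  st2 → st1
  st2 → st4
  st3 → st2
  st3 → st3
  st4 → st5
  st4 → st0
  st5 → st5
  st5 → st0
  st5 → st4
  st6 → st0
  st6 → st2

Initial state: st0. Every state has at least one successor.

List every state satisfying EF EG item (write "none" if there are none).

{st3}

States satisfying EG item: {st3}.
States satisfying EF EG item: {st3}.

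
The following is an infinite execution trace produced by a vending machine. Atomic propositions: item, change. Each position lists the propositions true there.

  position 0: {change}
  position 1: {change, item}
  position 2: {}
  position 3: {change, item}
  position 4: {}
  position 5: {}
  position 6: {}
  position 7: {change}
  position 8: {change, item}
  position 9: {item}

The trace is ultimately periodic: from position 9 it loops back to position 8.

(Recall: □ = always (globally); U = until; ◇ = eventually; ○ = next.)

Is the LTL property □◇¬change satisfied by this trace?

Yes

◇¬change holds at every position 0..9, and those are all positions ever visited, so □◇¬change holds.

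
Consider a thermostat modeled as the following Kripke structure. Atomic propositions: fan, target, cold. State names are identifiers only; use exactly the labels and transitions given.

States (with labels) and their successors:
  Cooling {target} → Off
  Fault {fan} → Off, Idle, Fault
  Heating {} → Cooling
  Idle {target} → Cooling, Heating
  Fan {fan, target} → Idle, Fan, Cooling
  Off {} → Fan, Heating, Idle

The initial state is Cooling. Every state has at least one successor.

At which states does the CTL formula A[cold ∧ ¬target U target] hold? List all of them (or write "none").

{Cooling, Idle, Fan}

States satisfying cold ∧ ¬target: ∅.
States satisfying target: {Cooling, Idle, Fan}.
States satisfying A[cold ∧ ¬target U target]: {Cooling, Idle, Fan}.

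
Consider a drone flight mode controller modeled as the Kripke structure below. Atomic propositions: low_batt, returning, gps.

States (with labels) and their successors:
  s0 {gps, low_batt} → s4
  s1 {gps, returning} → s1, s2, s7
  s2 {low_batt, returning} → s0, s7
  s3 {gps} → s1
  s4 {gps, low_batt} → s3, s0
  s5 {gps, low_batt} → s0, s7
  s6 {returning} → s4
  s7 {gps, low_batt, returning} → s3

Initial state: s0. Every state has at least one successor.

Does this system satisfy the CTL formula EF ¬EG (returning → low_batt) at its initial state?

Yes

States satisfying ¬EG (returning → low_batt): {s1, s3, s6, s7}.
States satisfying EF ¬EG (returning → low_batt): {s0, s1, s2, s3, s4, s5, s6, s7}.
Some path from s0 reaches a state where ¬EG (returning → low_batt) holds.
s0 ∈ Sat(EF ¬EG (returning → low_batt)).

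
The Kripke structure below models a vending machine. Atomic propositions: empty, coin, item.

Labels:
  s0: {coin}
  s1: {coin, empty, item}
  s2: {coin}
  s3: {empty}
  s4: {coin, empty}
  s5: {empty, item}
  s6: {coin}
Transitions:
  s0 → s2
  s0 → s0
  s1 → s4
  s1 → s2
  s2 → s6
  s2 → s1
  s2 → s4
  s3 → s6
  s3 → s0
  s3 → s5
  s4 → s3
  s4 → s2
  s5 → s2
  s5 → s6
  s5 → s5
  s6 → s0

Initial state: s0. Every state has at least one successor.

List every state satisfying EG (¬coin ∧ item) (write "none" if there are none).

States satisfying ¬coin ∧ item: {s5}.
States satisfying EG (¬coin ∧ item): {s5}.

{s5}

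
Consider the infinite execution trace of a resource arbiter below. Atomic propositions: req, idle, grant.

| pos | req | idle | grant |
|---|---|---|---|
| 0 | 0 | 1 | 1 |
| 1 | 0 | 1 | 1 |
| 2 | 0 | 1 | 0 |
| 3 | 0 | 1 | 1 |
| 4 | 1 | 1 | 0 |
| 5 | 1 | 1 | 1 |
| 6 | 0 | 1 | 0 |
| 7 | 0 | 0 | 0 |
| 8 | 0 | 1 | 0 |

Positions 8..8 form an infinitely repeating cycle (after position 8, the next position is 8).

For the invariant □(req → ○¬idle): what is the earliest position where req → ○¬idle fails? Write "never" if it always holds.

4

Check req → ○¬idle at each position in order: 0 ✓, 1 ✓, 2 ✓, 3 ✓.
At position 4 the labels are {idle, req} and the next position 5 has {grant, idle, req}, so req → ○¬idle is false there. This is the first violation.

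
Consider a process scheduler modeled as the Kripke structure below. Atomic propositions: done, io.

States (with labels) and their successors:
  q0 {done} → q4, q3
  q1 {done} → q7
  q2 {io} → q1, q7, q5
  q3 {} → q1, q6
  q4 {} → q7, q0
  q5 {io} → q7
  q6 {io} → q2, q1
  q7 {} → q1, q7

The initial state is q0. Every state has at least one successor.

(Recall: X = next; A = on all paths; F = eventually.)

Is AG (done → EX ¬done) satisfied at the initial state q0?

States satisfying done → EX ¬done: {q0, q1, q2, q3, q4, q5, q6, q7}.
States satisfying AG (done → EX ¬done): {q0, q1, q2, q3, q4, q5, q6, q7}.
Every state reachable from q0 satisfies done → EX ¬done.
q0 ∈ Sat(AG (done → EX ¬done)).

Holds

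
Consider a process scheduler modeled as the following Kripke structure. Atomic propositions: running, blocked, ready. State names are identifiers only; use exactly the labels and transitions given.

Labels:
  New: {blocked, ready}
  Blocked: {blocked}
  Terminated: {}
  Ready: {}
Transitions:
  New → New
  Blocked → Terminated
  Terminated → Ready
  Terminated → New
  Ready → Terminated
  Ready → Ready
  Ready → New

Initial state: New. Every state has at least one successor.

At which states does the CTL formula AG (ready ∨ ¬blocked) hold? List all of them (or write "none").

{New, Terminated, Ready}

States satisfying ready ∨ ¬blocked: {New, Terminated, Ready}.
States satisfying AG (ready ∨ ¬blocked): {New, Terminated, Ready}.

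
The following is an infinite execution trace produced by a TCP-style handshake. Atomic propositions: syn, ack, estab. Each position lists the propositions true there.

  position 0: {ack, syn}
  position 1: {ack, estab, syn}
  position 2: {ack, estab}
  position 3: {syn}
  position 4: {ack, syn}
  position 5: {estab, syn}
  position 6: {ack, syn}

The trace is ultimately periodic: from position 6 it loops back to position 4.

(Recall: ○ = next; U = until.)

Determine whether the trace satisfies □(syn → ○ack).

Does not hold

syn → ○ack must hold at every position from 0 onward. It fails at position 4, so □(syn → ○ack) is false.
Positions where syn holds: 0, 1, 3, 4, 5, 6.
Check ○ack at each: 0→ok, 1→ok, 3→ok, 4→fails, 5→ok, 6→ok.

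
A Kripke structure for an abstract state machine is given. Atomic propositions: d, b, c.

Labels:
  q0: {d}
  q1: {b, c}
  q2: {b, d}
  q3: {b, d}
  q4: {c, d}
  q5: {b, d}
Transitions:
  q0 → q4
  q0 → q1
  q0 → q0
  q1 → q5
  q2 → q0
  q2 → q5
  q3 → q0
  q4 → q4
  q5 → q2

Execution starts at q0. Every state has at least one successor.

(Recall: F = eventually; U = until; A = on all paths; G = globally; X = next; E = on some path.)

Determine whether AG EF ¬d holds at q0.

States satisfying EF ¬d: {q0, q1, q2, q3, q5}.
States satisfying AG EF ¬d: ∅.
q4 is reachable from q0 and violates EF ¬d, so AG fails at q0.
q0 ∉ Sat(AG EF ¬d).

Does not hold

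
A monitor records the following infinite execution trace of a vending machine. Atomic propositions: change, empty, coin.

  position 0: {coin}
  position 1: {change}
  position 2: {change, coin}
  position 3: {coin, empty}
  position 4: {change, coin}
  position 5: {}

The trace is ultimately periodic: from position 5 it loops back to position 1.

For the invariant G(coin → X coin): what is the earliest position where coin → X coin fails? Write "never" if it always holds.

At position 0 the labels are {coin} and the next position 1 has {change}, so coin → X coin is false there. This is the first violation.

0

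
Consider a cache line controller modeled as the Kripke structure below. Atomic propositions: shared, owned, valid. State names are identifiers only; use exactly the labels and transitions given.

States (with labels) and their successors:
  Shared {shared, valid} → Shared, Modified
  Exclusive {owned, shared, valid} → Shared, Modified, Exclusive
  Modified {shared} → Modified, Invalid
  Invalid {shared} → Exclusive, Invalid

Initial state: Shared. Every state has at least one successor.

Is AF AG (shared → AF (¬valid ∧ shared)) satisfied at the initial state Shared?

Does not hold

States satisfying AG (shared → AF (¬valid ∧ shared)): ∅.
States satisfying AF AG (shared → AF (¬valid ∧ shared)): ∅.
There is a path from Shared along which AG (shared → AF (¬valid ∧ shared)) never holds.
Shared ∉ Sat(AF AG (shared → AF (¬valid ∧ shared))).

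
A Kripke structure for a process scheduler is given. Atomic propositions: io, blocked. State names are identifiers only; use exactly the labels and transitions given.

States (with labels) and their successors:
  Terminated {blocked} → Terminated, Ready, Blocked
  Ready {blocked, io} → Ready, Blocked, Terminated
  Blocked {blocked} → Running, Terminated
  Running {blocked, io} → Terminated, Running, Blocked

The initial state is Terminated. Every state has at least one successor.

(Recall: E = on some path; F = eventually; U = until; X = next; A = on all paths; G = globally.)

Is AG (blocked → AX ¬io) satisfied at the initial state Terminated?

No

States satisfying blocked → AX ¬io: ∅.
States satisfying AG (blocked → AX ¬io): ∅.
Blocked is reachable from Terminated and violates blocked → AX ¬io, so AG fails at Terminated.
Terminated ∉ Sat(AG (blocked → AX ¬io)).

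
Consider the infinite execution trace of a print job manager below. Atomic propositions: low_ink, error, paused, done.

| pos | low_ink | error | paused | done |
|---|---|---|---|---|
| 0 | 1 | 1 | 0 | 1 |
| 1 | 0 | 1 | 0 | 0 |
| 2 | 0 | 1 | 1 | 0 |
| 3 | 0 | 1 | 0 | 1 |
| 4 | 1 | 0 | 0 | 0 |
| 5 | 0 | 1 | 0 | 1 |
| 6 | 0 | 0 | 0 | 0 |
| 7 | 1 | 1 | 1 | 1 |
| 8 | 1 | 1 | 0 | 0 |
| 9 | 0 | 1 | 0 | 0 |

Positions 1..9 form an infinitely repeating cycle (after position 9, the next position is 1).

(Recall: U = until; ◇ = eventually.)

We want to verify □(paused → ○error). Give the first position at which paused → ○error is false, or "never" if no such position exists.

never

paused → ○error holds at every position 0..9, and those are all the positions the trace ever visits, so the invariant □(paused → ○error) is never violated.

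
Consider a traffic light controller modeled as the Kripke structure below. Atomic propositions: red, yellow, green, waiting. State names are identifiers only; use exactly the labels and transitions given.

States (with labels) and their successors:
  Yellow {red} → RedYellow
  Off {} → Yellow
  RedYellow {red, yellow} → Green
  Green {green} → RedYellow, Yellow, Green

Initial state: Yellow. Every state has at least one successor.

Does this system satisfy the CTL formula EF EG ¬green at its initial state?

No

States satisfying EG ¬green: ∅.
States satisfying EF EG ¬green: ∅.
No suitable path/successor from Yellow witnesses the formula.
Yellow ∉ Sat(EF EG ¬green).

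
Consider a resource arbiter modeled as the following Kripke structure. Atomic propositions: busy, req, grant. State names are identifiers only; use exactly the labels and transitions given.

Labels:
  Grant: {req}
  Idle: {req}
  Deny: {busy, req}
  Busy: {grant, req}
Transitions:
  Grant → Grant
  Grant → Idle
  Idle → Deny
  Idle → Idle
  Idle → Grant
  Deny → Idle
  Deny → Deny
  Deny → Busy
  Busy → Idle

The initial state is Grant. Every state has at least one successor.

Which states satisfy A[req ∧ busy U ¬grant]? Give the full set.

{Grant, Idle, Deny}

States satisfying req ∧ busy: {Deny}.
States satisfying ¬grant: {Grant, Idle, Deny}.
States satisfying A[req ∧ busy U ¬grant]: {Grant, Idle, Deny}.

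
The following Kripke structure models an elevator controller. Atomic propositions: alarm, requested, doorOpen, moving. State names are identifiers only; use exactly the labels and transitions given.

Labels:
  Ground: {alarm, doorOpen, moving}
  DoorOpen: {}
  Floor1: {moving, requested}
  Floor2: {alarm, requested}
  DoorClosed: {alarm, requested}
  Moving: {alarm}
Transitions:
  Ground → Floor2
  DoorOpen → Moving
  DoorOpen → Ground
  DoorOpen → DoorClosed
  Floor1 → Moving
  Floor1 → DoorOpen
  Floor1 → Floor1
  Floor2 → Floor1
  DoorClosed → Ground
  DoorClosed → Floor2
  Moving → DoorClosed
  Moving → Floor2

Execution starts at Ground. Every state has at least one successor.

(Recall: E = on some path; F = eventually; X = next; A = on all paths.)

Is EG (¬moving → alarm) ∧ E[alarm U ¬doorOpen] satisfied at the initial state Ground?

Yes

States satisfying ¬moving → alarm: {Ground, Floor1, Floor2, DoorClosed, Moving}.
States satisfying EG (¬moving → alarm): {Ground, Floor1, Floor2, DoorClosed, Moving}.
States satisfying alarm: {Ground, Floor2, DoorClosed, Moving}.
States satisfying ¬doorOpen: {DoorOpen, Floor1, Floor2, DoorClosed, Moving}.
States satisfying E[alarm U ¬doorOpen]: {Ground, DoorOpen, Floor1, Floor2, DoorClosed, Moving}.
States satisfying EG (¬moving → alarm) ∧ E[alarm U ¬doorOpen]: {Ground, Floor1, Floor2, DoorClosed, Moving}.
Ground ∈ Sat(EG (¬moving → alarm) ∧ E[alarm U ¬doorOpen]).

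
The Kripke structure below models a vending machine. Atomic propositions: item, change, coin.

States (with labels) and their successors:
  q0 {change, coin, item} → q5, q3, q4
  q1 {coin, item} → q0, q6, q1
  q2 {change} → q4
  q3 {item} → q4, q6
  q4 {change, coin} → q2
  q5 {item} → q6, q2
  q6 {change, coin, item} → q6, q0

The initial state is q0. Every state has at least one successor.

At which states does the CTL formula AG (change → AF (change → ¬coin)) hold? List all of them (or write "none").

States satisfying change → AF (change → ¬coin): {q0, q1, q2, q3, q4, q5}.
States satisfying AG (change → AF (change → ¬coin)): {q2, q4}.

{q2, q4}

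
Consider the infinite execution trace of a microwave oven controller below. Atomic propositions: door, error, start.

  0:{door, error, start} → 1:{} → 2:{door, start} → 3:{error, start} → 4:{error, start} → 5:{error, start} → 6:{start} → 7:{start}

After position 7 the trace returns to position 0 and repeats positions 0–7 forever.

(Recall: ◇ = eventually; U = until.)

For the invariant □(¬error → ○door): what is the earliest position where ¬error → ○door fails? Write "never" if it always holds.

2

Check ¬error → ○door at each position in order: 0 ✓, 1 ✓.
At position 2 the labels are {door, start} and the next position 3 has {error, start}, so ¬error → ○door is false there. This is the first violation.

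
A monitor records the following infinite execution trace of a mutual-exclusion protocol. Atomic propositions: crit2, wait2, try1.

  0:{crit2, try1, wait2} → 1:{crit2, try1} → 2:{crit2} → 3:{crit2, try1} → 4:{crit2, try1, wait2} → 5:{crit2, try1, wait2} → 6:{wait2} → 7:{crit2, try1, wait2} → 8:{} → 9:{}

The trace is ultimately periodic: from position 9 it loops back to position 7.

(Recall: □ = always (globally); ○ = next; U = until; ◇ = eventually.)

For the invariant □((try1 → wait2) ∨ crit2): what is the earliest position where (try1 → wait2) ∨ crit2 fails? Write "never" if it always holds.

(try1 → wait2) ∨ crit2 holds at every position 0..9, and those are all the positions the trace ever visits, so the invariant □((try1 → wait2) ∨ crit2) is never violated.

never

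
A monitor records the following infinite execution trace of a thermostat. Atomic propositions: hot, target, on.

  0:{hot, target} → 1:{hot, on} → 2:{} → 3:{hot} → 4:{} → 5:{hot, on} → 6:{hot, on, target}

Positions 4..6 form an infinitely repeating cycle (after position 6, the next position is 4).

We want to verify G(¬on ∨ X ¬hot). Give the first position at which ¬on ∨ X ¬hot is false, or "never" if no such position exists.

5

Check ¬on ∨ X ¬hot at each position in order: 0 ✓, 1 ✓, 2 ✓, 3 ✓, 4 ✓.
At position 5 the labels are {hot, on} and the next position 6 has {hot, on, target}, so ¬on ∨ X ¬hot is false there. This is the first violation.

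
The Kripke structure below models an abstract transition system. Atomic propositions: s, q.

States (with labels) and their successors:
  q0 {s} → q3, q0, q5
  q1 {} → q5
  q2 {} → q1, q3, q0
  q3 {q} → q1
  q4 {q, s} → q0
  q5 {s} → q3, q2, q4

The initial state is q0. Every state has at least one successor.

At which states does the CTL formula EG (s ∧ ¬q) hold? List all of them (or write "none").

{q0}

States satisfying s ∧ ¬q: {q0, q5}.
States satisfying EG (s ∧ ¬q): {q0}.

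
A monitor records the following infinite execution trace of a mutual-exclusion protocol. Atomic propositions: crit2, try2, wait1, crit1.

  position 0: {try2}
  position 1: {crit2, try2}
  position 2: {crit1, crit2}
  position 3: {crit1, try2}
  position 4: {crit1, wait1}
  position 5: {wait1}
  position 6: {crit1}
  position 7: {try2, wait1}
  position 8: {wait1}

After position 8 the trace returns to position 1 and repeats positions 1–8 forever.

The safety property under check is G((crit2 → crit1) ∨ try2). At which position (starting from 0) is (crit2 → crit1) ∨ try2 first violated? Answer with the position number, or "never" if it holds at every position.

(crit2 → crit1) ∨ try2 holds at every position 0..8, and those are all the positions the trace ever visits, so the invariant G((crit2 → crit1) ∨ try2) is never violated.

never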